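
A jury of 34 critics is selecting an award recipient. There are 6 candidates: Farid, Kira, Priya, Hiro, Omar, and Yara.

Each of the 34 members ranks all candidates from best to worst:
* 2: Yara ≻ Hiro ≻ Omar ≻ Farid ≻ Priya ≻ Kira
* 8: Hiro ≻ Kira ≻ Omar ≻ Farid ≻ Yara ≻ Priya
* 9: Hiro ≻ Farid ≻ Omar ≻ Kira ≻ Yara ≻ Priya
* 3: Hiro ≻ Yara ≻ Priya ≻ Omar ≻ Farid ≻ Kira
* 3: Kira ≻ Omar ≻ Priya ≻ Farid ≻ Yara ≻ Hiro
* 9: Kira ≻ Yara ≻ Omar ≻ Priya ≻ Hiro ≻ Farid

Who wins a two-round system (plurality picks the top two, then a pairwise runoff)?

Hiro

Round 1 first-place votes: Farid 0, Kira 12, Priya 0, Hiro 20, Omar 0, Yara 2. Hiro and Kira advance.
Runoff: Hiro is ranked above Kira on 22 ballots, Kira above Hiro on 12.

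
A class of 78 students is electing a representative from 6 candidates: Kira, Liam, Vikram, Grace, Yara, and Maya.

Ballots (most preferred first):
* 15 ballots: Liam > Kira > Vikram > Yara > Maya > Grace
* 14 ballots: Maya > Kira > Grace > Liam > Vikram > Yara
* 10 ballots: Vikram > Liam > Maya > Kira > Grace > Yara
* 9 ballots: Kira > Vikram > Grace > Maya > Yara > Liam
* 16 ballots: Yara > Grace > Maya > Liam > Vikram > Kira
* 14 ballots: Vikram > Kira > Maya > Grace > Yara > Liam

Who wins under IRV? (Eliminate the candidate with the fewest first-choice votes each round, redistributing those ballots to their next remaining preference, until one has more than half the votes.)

Round 1: Kira 9, Liam 15, Vikram 24, Grace 0, Yara 16, Maya 14. Grace eliminated.
Round 2: Kira 9, Liam 15, Vikram 24, Yara 16, Maya 14. Kira eliminated.
Round 3: Liam 15, Vikram 33, Yara 16, Maya 14. Maya eliminated.
Round 4: Liam 29, Vikram 33, Yara 16. Yara eliminated.
Round 5: Liam 45, Vikram 33. Liam has a majority (≥40).

Liam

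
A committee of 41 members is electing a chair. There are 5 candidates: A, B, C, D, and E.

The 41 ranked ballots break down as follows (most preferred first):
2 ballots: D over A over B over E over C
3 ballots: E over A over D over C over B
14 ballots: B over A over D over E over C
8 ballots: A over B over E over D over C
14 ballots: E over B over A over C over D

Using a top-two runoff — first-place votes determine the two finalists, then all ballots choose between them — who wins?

Round 1 first-place votes: A 8, B 14, C 0, D 2, E 17. E and B advance.
Runoff: E is ranked above B on 17 ballots, B above E on 24.

B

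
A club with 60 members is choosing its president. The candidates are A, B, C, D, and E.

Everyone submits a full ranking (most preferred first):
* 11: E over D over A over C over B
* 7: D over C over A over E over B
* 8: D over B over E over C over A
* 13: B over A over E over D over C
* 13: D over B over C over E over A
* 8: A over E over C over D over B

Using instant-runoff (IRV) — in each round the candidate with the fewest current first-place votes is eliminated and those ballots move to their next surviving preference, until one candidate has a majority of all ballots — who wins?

E

Round 1: A 8, B 13, C 0, D 28, E 11. C eliminated.
Round 2: A 8, B 13, D 28, E 11. A eliminated.
Round 3: B 13, D 28, E 19. B eliminated.
Round 4: D 28, E 32. E has a majority (≥31).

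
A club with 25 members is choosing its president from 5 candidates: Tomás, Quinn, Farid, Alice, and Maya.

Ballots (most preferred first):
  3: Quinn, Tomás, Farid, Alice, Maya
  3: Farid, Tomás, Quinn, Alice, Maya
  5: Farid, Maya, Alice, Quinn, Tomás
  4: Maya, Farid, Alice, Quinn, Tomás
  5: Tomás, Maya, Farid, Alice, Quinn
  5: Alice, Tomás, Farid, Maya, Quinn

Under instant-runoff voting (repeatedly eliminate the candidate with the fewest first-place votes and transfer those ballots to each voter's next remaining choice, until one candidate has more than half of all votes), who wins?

Round 1: Tomás 5, Quinn 3, Farid 8, Alice 5, Maya 4. Quinn eliminated.
Round 2: Tomás 8, Farid 8, Alice 5, Maya 4. Maya eliminated.
Round 3: Tomás 8, Farid 12, Alice 5. Alice eliminated.
Round 4: Tomás 13, Farid 12. Tomás has a majority (≥13).

Tomás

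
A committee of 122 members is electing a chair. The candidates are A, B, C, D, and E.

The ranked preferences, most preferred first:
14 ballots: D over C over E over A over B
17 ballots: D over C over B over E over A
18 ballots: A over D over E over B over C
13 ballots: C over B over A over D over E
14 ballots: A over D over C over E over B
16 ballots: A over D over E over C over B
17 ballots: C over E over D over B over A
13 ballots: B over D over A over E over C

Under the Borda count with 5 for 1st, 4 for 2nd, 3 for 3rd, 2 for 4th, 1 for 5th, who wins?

D

A: 14×2 + 17×1 + 18×5 + 13×3 + 14×5 + 16×5 + 17×1 + 13×3 = 380
B: 14×1 + 17×3 + 18×2 + 13×4 + 14×1 + 16×1 + 17×2 + 13×5 = 282
C: 14×4 + 17×4 + 18×1 + 13×5 + 14×3 + 16×2 + 17×5 + 13×1 = 379
D: 14×5 + 17×5 + 18×4 + 13×2 + 14×4 + 16×4 + 17×3 + 13×4 = 476
E: 14×3 + 17×2 + 18×3 + 13×1 + 14×2 + 16×3 + 17×4 + 13×2 = 313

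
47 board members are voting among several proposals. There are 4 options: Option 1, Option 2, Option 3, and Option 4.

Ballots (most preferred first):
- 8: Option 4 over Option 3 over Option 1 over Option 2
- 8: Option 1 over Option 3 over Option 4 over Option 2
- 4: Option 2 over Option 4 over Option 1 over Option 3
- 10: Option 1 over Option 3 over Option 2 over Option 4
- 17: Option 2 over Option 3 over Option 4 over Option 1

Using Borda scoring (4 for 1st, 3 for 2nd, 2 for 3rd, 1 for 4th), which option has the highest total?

Option 1: 8×2 + 8×4 + 4×2 + 10×4 + 17×1 = 113
Option 2: 8×1 + 8×1 + 4×4 + 10×2 + 17×4 = 120
Option 3: 8×3 + 8×3 + 4×1 + 10×3 + 17×3 = 133
Option 4: 8×4 + 8×2 + 4×3 + 10×1 + 17×2 = 104

Option 3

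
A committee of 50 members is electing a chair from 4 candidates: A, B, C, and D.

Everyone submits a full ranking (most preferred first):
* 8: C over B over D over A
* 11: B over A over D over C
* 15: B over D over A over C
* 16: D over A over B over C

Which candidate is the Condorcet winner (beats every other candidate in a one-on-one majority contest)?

B vs A: 34–16
B vs C: 42–8
B vs D: 34–16
B beats every other candidate.

B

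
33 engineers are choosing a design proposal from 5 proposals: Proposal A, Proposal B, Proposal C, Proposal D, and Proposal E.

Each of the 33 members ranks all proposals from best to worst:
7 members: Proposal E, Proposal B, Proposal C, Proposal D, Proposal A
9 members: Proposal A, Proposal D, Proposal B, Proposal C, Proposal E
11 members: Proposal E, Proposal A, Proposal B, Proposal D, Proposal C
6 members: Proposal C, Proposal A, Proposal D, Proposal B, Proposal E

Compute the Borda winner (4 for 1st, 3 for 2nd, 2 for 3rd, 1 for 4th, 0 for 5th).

Proposal A

Proposal A: 7×0 + 9×4 + 11×3 + 6×3 = 87
Proposal B: 7×3 + 9×2 + 11×2 + 6×1 = 67
Proposal C: 7×2 + 9×1 + 11×0 + 6×4 = 47
Proposal D: 7×1 + 9×3 + 11×1 + 6×2 = 57
Proposal E: 7×4 + 9×0 + 11×4 + 6×0 = 72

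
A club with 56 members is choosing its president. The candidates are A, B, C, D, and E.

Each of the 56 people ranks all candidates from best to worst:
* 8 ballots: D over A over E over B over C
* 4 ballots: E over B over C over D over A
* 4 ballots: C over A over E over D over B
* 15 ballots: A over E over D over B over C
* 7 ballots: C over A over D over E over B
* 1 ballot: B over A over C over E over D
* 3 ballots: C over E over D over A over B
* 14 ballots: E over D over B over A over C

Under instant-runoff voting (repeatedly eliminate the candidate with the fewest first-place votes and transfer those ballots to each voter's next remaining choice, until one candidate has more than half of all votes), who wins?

A

Round 1: A 15, B 1, C 14, D 8, E 18. B eliminated.
Round 2: A 16, C 14, D 8, E 18. D eliminated.
Round 3: A 24, C 14, E 18. C eliminated.
Round 4: A 35, E 21. A has a majority (≥29).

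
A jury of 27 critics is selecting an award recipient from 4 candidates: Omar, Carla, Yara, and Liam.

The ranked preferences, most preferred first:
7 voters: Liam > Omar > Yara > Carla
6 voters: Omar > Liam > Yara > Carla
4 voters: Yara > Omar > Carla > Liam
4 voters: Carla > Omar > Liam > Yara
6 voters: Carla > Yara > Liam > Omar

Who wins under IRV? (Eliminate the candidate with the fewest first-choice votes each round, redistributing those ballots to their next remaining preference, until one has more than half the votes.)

Omar

Round 1: Omar 6, Carla 10, Yara 4, Liam 7. Yara eliminated.
Round 2: Omar 10, Carla 10, Liam 7. Liam eliminated.
Round 3: Omar 17, Carla 10. Omar has a majority (≥14).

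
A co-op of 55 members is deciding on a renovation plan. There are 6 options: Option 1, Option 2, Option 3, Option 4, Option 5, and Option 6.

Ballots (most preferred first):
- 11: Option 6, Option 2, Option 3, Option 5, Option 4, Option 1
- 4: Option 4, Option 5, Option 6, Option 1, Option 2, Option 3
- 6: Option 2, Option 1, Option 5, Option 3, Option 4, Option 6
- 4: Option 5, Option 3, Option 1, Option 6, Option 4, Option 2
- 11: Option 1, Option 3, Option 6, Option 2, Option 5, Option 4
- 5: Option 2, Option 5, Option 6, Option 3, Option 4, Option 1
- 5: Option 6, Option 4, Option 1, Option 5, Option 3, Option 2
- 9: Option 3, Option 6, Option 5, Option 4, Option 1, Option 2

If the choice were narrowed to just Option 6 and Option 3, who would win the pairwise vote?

Option 3

Option 6 is ranked above Option 3 on 25 ballots; Option 3 above Option 6 on 30.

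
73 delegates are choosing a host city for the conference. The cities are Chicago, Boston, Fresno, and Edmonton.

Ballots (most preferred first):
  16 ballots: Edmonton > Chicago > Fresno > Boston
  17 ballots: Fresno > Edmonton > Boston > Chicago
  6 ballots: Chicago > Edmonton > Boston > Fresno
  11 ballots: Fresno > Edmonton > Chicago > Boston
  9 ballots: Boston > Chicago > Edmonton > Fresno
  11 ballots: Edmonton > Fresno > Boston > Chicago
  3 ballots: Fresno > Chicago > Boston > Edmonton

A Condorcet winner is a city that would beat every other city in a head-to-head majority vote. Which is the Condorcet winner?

Edmonton vs Chicago: 55–18
Edmonton vs Boston: 61–12
Edmonton vs Fresno: 42–31
Edmonton beats every other city.

Edmonton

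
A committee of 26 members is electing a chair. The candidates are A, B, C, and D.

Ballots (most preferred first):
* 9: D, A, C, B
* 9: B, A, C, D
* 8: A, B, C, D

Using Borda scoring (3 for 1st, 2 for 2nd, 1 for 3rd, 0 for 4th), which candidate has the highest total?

A: 9×2 + 9×2 + 8×3 = 60
B: 9×0 + 9×3 + 8×2 = 43
C: 9×1 + 9×1 + 8×1 = 26
D: 9×3 + 9×0 + 8×0 = 27

A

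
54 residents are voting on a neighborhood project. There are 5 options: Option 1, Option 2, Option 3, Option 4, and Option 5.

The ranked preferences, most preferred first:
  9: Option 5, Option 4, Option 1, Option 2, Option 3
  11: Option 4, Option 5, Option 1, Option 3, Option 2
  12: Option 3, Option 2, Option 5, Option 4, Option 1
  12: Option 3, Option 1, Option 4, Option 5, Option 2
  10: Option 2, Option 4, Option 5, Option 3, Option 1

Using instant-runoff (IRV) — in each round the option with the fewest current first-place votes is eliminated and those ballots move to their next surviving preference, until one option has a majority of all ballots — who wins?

Round 1: Option 1 0, Option 2 10, Option 3 24, Option 4 11, Option 5 9. Option 1 eliminated.
Round 2: Option 2 10, Option 3 24, Option 4 11, Option 5 9. Option 5 eliminated.
Round 3: Option 2 10, Option 3 24, Option 4 20. Option 2 eliminated.
Round 4: Option 3 24, Option 4 30. Option 4 has a majority (≥28).

Option 4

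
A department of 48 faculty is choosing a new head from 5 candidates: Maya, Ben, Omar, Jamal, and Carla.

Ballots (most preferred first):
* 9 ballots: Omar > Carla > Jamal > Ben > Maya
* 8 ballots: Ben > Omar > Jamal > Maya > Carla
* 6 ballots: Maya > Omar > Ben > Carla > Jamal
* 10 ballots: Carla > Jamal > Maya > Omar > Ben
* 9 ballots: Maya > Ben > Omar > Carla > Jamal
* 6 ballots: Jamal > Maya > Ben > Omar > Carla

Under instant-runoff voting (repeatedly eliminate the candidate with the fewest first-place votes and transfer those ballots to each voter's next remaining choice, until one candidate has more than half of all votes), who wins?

Maya

Round 1: Maya 15, Ben 8, Omar 9, Jamal 6, Carla 10. Jamal eliminated.
Round 2: Maya 21, Ben 8, Omar 9, Carla 10. Ben eliminated.
Round 3: Maya 21, Omar 17, Carla 10. Carla eliminated.
Round 4: Maya 31, Omar 17. Maya has a majority (≥25).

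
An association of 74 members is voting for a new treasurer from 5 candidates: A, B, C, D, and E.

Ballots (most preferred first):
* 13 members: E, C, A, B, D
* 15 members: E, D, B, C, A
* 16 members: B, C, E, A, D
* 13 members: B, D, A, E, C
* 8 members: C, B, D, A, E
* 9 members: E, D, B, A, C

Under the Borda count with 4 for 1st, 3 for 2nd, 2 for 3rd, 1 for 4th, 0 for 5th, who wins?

A: 13×2 + 15×0 + 16×1 + 13×2 + 8×1 + 9×1 = 85
B: 13×1 + 15×2 + 16×4 + 13×4 + 8×3 + 9×2 = 201
C: 13×3 + 15×1 + 16×3 + 13×0 + 8×4 + 9×0 = 134
D: 13×0 + 15×3 + 16×0 + 13×3 + 8×2 + 9×3 = 127
E: 13×4 + 15×4 + 16×2 + 13×1 + 8×0 + 9×4 = 193

B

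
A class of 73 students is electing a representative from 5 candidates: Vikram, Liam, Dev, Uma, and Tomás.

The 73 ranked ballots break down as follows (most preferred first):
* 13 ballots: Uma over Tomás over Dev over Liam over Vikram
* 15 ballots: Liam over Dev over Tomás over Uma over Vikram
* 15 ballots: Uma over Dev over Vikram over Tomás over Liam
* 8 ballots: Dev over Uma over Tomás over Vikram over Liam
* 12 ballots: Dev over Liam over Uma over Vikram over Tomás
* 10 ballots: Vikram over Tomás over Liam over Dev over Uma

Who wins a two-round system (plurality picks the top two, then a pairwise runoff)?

Round 1 first-place votes: Vikram 10, Liam 15, Dev 20, Uma 28, Tomás 0. Uma and Dev advance.
Runoff: Uma is ranked above Dev on 28 ballots, Dev above Uma on 45.

Dev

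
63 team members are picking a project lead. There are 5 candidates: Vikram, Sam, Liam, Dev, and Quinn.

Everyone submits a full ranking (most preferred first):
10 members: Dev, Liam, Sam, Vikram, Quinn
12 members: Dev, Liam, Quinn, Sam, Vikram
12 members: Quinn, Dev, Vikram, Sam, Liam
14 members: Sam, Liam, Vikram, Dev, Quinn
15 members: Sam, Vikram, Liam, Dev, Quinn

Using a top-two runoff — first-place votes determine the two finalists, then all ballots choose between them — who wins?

Dev

Round 1 first-place votes: Vikram 0, Sam 29, Liam 0, Dev 22, Quinn 12. Sam and Dev advance.
Runoff: Sam is ranked above Dev on 29 ballots, Dev above Sam on 34.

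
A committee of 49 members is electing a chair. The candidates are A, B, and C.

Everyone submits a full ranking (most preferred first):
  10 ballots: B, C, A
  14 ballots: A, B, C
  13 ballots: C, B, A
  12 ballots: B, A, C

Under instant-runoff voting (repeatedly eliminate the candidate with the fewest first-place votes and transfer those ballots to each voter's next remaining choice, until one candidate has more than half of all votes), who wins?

B

Round 1: A 14, B 22, C 13. C eliminated.
Round 2: A 14, B 35. B has a majority (≥25).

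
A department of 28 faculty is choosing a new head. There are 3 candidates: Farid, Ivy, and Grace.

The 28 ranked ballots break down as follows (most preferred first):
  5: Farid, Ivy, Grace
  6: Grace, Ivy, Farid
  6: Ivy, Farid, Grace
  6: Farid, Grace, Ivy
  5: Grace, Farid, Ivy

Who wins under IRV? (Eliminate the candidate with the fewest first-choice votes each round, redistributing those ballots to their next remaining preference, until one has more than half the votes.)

Farid

Round 1: Farid 11, Ivy 6, Grace 11. Ivy eliminated.
Round 2: Farid 17, Grace 11. Farid has a majority (≥15).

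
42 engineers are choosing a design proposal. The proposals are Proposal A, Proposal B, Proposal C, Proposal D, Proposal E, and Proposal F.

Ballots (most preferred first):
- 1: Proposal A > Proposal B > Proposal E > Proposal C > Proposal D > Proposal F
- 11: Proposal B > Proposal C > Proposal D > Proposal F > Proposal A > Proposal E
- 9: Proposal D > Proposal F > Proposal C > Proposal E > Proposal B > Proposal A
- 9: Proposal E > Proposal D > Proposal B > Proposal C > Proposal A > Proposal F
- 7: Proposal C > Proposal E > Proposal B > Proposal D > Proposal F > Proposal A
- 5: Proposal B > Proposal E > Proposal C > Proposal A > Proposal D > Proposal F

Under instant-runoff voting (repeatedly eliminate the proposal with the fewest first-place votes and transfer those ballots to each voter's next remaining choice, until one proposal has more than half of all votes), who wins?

Proposal E

Round 1: Proposal A 1, Proposal B 16, Proposal C 7, Proposal D 9, Proposal E 9, Proposal F 0. Proposal F eliminated.
Round 2: Proposal A 1, Proposal B 16, Proposal C 7, Proposal D 9, Proposal E 9. Proposal A eliminated.
Round 3: Proposal B 17, Proposal C 7, Proposal D 9, Proposal E 9. Proposal C eliminated.
Round 4: Proposal B 17, Proposal D 9, Proposal E 16. Proposal D eliminated.
Round 5: Proposal B 17, Proposal E 25. Proposal E has a majority (≥22).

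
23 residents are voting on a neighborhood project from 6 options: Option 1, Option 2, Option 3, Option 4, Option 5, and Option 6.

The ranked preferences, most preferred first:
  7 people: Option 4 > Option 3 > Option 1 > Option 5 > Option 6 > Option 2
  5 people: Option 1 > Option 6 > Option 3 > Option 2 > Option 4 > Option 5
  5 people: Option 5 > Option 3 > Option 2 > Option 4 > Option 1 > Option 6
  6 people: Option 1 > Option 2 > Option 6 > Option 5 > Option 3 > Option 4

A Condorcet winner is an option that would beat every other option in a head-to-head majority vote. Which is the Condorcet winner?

Option 3 vs Option 1: 12–11
Option 3 vs Option 2: 17–6
Option 3 vs Option 4: 16–7
Option 3 vs Option 5: 12–11
Option 3 vs Option 6: 12–11
Option 3 beats every other option.

Option 3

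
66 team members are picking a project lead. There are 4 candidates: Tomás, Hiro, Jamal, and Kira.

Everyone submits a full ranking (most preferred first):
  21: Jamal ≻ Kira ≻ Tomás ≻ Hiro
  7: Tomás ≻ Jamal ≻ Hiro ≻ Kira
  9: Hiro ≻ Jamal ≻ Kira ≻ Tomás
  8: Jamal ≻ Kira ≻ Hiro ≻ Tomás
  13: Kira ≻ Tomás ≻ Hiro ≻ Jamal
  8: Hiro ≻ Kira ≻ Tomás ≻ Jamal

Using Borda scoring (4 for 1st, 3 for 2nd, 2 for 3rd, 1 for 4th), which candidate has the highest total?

Tomás: 21×2 + 7×4 + 9×1 + 8×1 + 13×3 + 8×2 = 142
Hiro: 21×1 + 7×2 + 9×4 + 8×2 + 13×2 + 8×4 = 145
Jamal: 21×4 + 7×3 + 9×3 + 8×4 + 13×1 + 8×1 = 185
Kira: 21×3 + 7×1 + 9×2 + 8×3 + 13×4 + 8×3 = 188

Kira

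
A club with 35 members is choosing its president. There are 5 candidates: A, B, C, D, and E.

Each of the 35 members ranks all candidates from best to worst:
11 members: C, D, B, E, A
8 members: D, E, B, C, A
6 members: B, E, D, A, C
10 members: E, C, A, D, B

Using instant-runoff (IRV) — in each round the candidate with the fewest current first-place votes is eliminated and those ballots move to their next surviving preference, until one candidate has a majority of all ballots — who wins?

E

Round 1: A 0, B 6, C 11, D 8, E 10. A eliminated.
Round 2: B 6, C 11, D 8, E 10. B eliminated.
Round 3: C 11, D 8, E 16. D eliminated.
Round 4: C 11, E 24. E has a majority (≥18).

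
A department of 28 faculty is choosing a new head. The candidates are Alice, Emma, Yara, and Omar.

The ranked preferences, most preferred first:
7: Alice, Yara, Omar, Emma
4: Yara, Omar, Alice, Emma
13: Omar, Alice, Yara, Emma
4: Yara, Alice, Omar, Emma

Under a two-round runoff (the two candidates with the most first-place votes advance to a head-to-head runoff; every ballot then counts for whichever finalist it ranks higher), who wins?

Round 1 first-place votes: Alice 7, Emma 0, Yara 8, Omar 13. Omar and Yara advance.
Runoff: Omar is ranked above Yara on 13 ballots, Yara above Omar on 15.

Yara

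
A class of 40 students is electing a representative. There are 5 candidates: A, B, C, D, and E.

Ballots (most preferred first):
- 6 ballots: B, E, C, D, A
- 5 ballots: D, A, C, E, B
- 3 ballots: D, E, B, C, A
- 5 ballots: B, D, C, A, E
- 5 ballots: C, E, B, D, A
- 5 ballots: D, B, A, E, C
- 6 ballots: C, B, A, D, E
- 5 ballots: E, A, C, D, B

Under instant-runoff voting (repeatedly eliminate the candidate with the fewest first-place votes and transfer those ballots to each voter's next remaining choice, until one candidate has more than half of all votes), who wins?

C

Round 1: A 0, B 11, C 11, D 13, E 5. A eliminated.
Round 2: B 11, C 11, D 13, E 5. E eliminated.
Round 3: B 11, C 16, D 13. B eliminated.
Round 4: C 22, D 18. C has a majority (≥21).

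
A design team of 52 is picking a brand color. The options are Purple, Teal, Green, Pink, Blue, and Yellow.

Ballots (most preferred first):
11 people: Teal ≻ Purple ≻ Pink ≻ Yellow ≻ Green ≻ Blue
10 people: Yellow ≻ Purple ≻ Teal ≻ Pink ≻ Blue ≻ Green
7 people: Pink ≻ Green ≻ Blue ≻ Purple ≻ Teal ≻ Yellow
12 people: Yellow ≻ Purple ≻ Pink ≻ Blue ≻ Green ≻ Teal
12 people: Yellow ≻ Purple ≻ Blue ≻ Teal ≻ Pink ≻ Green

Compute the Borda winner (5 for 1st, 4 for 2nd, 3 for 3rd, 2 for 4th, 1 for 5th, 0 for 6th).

Purple

Purple: 11×4 + 10×4 + 7×2 + 12×4 + 12×4 = 194
Teal: 11×5 + 10×3 + 7×1 + 12×0 + 12×2 = 116
Green: 11×1 + 10×0 + 7×4 + 12×1 + 12×0 = 51
Pink: 11×3 + 10×2 + 7×5 + 12×3 + 12×1 = 136
Blue: 11×0 + 10×1 + 7×3 + 12×2 + 12×3 = 91
Yellow: 11×2 + 10×5 + 7×0 + 12×5 + 12×5 = 192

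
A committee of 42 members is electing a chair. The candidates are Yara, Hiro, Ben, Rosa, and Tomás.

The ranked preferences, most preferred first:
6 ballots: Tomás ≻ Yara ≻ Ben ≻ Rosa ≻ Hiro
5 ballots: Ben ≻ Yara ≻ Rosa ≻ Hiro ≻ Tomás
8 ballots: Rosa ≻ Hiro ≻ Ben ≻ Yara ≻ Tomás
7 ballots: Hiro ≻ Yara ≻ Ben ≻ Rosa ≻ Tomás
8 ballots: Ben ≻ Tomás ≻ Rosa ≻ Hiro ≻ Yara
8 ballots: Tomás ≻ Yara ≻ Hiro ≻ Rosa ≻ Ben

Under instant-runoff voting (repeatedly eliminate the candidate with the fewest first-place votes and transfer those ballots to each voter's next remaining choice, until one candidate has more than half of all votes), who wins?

Round 1: Yara 0, Hiro 7, Ben 13, Rosa 8, Tomás 14. Yara eliminated.
Round 2: Hiro 7, Ben 13, Rosa 8, Tomás 14. Hiro eliminated.
Round 3: Ben 20, Rosa 8, Tomás 14. Rosa eliminated.
Round 4: Ben 28, Tomás 14. Ben has a majority (≥22).

Ben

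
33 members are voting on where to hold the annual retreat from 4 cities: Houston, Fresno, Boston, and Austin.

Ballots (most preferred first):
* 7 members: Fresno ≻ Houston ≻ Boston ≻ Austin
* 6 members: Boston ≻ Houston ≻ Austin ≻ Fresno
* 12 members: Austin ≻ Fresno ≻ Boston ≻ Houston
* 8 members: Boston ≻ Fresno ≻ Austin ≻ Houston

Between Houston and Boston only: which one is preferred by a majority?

Boston

Houston is ranked above Boston on 7 ballots; Boston above Houston on 26.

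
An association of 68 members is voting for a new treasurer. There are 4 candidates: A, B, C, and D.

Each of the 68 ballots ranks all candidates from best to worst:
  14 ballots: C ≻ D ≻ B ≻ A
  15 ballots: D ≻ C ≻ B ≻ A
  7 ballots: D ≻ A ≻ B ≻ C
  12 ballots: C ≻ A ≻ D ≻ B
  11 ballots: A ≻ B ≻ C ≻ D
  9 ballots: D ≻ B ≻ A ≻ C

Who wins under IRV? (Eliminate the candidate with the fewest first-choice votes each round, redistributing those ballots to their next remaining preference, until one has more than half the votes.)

Round 1: A 11, B 0, C 26, D 31. B eliminated.
Round 2: A 11, C 26, D 31. A eliminated.
Round 3: C 37, D 31. C has a majority (≥35).

C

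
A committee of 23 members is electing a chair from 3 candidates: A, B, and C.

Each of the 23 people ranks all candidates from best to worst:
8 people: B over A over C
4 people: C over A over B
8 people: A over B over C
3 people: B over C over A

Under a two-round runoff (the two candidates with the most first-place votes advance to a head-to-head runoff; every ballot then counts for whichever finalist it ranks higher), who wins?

A

Round 1 first-place votes: A 8, B 11, C 4. B and A advance.
Runoff: B is ranked above A on 11 ballots, A above B on 12.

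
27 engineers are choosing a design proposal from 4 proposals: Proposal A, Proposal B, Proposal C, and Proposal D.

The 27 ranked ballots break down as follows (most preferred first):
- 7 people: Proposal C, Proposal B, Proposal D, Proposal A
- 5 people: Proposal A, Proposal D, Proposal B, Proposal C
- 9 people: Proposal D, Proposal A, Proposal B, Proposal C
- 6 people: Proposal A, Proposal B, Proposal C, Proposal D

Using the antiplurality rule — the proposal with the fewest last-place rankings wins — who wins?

Last-place votes: Proposal A 7, Proposal B 0, Proposal C 14, Proposal D 6.

Proposal B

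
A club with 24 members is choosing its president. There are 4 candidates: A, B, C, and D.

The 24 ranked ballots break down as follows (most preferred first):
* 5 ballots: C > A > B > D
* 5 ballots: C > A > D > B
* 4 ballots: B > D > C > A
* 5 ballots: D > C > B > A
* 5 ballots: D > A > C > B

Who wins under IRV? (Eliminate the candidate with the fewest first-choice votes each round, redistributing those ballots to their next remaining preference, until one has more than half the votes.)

Round 1: A 0, B 4, C 10, D 10. A eliminated.
Round 2: B 4, C 10, D 10. B eliminated.
Round 3: C 10, D 14. D has a majority (≥13).

D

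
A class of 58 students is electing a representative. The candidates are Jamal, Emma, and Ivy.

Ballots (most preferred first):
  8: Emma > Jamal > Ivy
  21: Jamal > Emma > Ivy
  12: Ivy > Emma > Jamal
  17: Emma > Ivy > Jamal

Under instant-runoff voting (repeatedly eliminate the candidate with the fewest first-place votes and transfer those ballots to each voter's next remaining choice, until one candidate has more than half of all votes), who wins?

Emma

Round 1: Jamal 21, Emma 25, Ivy 12. Ivy eliminated.
Round 2: Jamal 21, Emma 37. Emma has a majority (≥30).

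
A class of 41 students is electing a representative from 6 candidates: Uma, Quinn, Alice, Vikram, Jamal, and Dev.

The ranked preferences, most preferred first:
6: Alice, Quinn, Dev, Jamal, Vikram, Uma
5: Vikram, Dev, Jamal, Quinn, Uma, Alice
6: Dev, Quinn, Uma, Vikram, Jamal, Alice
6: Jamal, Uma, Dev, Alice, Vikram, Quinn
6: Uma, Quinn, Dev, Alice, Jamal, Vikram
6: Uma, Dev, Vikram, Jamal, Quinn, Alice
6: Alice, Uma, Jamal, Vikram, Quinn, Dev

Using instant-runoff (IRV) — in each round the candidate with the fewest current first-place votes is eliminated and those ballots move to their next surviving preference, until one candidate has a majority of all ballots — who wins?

Round 1: Uma 12, Quinn 0, Alice 12, Vikram 5, Jamal 6, Dev 6. Quinn eliminated.
Round 2: Uma 12, Alice 12, Vikram 5, Jamal 6, Dev 6. Vikram eliminated.
Round 3: Uma 12, Alice 12, Jamal 6, Dev 11. Jamal eliminated.
Round 4: Uma 18, Alice 12, Dev 11. Dev eliminated.
Round 5: Uma 29, Alice 12. Uma has a majority (≥21).

Uma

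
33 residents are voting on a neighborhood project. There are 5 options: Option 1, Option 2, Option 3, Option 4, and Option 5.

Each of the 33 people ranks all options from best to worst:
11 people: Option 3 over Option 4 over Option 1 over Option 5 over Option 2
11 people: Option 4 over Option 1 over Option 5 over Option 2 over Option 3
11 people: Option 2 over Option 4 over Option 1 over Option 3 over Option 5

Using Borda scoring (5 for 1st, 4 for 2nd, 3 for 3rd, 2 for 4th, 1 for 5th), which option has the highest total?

Option 1: 11×3 + 11×4 + 11×3 = 110
Option 2: 11×1 + 11×2 + 11×5 = 88
Option 3: 11×5 + 11×1 + 11×2 = 88
Option 4: 11×4 + 11×5 + 11×4 = 143
Option 5: 11×2 + 11×3 + 11×1 = 66

Option 4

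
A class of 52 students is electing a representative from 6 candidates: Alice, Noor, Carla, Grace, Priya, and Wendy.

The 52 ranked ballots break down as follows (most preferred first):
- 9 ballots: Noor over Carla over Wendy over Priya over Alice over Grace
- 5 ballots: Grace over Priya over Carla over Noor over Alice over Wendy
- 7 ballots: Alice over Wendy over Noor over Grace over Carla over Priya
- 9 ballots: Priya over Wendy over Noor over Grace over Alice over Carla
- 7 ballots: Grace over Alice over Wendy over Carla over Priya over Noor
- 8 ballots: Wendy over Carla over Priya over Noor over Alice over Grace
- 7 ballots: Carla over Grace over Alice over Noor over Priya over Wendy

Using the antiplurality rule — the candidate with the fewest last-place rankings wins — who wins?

Alice

Last-place votes: Alice 0, Noor 7, Carla 9, Grace 17, Priya 7, Wendy 12.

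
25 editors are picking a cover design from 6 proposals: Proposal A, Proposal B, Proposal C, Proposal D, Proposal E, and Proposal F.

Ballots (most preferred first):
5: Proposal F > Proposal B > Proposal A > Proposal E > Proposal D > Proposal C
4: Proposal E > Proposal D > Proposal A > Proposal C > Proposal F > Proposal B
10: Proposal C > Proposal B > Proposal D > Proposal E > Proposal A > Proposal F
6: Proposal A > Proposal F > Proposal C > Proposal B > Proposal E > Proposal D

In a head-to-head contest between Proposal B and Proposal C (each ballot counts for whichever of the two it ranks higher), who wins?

Proposal B is ranked above Proposal C on 5 ballots; Proposal C above Proposal B on 20.

Proposal C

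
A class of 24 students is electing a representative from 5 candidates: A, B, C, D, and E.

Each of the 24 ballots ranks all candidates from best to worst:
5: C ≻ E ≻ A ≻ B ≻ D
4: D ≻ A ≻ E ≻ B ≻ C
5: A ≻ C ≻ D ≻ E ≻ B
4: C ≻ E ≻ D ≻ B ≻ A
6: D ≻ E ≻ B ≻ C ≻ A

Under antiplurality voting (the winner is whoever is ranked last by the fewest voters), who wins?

E

Last-place votes: A 10, B 5, C 4, D 5, E 0.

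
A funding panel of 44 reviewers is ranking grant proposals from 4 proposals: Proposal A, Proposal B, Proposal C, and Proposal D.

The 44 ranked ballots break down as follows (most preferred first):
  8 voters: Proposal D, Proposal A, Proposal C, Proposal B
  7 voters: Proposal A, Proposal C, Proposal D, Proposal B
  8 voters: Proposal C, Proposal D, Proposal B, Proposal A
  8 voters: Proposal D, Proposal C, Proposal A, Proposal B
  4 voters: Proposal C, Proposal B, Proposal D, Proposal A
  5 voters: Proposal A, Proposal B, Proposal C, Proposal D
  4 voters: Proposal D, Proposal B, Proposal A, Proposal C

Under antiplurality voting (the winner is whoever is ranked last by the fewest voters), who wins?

Last-place votes: Proposal A 12, Proposal B 23, Proposal C 4, Proposal D 5.

Proposal C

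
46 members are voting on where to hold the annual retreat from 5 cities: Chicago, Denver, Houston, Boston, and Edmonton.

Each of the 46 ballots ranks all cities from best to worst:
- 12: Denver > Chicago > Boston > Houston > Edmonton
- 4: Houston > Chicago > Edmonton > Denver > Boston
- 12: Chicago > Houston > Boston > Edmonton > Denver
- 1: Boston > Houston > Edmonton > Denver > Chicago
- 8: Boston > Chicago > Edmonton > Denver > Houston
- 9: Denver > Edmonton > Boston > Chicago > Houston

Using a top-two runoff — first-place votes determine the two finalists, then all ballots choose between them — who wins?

Chicago

Round 1 first-place votes: Chicago 12, Denver 21, Houston 4, Boston 9, Edmonton 0. Denver and Chicago advance.
Runoff: Denver is ranked above Chicago on 22 ballots, Chicago above Denver on 24.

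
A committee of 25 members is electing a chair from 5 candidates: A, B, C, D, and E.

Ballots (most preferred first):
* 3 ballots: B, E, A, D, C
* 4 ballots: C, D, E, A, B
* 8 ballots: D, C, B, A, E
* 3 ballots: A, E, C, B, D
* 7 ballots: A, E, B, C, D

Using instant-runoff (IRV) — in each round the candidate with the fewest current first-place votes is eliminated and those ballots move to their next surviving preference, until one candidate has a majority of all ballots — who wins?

A

Round 1: A 10, B 3, C 4, D 8, E 0. E eliminated.
Round 2: A 10, B 3, C 4, D 8. B eliminated.
Round 3: A 13, C 4, D 8. A has a majority (≥13).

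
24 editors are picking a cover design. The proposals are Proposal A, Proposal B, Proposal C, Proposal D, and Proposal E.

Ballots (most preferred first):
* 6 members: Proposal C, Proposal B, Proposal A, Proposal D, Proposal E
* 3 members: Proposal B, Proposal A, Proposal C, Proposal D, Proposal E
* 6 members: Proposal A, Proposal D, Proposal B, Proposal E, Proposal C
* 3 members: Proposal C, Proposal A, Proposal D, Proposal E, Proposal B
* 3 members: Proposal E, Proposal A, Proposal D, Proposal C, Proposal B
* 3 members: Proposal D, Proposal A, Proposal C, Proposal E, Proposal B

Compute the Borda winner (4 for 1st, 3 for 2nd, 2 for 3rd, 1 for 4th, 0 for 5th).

Proposal A: 6×2 + 3×3 + 6×4 + 3×3 + 3×3 + 3×3 = 72
Proposal B: 6×3 + 3×4 + 6×2 + 3×0 + 3×0 + 3×0 = 42
Proposal C: 6×4 + 3×2 + 6×0 + 3×4 + 3×1 + 3×2 = 51
Proposal D: 6×1 + 3×1 + 6×3 + 3×2 + 3×2 + 3×4 = 51
Proposal E: 6×0 + 3×0 + 6×1 + 3×1 + 3×4 + 3×1 = 24

Proposal A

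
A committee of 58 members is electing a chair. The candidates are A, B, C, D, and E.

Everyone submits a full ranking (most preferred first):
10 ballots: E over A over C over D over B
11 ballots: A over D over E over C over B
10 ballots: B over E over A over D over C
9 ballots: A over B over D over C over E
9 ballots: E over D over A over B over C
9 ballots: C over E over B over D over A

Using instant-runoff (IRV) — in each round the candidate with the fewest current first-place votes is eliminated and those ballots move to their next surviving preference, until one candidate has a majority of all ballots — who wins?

Round 1: A 20, B 10, C 9, D 0, E 19. D eliminated.
Round 2: A 20, B 10, C 9, E 19. C eliminated.
Round 3: A 20, B 10, E 28. B eliminated.
Round 4: A 20, E 38. E has a majority (≥30).

E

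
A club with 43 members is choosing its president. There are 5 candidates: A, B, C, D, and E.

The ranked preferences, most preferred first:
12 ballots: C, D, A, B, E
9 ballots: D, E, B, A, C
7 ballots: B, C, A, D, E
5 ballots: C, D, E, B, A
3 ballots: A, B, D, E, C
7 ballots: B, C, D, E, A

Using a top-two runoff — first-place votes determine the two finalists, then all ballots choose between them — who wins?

Round 1 first-place votes: A 3, B 14, C 17, D 9, E 0. C and B advance.
Runoff: C is ranked above B on 17 ballots, B above C on 26.

B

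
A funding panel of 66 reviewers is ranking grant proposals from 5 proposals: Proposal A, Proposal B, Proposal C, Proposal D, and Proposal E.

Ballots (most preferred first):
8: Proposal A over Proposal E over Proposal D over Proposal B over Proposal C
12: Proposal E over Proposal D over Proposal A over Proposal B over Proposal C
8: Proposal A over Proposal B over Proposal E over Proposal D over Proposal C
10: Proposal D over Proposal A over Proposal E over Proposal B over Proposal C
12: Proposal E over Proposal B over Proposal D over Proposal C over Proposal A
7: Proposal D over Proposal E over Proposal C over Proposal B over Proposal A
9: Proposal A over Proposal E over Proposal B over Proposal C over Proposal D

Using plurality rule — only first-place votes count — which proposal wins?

First-place votes: Proposal A 25, Proposal B 0, Proposal C 0, Proposal D 17, Proposal E 24.

Proposal A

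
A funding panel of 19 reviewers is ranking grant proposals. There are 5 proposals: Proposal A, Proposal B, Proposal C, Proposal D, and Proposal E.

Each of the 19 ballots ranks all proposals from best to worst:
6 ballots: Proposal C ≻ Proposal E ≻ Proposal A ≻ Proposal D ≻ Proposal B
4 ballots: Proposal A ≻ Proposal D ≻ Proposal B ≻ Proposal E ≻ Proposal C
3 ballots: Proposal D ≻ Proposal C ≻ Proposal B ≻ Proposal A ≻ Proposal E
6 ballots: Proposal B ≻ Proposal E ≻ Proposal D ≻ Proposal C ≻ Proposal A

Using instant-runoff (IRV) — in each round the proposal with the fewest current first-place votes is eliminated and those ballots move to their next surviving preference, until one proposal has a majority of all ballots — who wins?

Proposal B

Round 1: Proposal A 4, Proposal B 6, Proposal C 6, Proposal D 3, Proposal E 0. Proposal E eliminated.
Round 2: Proposal A 4, Proposal B 6, Proposal C 6, Proposal D 3. Proposal D eliminated.
Round 3: Proposal A 4, Proposal B 6, Proposal C 9. Proposal A eliminated.
Round 4: Proposal B 10, Proposal C 9. Proposal B has a majority (≥10).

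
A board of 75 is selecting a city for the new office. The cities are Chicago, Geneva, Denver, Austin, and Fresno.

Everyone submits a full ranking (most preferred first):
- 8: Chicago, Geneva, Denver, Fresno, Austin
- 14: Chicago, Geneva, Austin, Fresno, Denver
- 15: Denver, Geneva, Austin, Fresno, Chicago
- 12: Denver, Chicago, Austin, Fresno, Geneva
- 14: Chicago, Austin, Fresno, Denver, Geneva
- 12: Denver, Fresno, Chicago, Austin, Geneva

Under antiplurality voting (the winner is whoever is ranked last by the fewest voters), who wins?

Last-place votes: Chicago 15, Geneva 38, Denver 14, Austin 8, Fresno 0.

Fresno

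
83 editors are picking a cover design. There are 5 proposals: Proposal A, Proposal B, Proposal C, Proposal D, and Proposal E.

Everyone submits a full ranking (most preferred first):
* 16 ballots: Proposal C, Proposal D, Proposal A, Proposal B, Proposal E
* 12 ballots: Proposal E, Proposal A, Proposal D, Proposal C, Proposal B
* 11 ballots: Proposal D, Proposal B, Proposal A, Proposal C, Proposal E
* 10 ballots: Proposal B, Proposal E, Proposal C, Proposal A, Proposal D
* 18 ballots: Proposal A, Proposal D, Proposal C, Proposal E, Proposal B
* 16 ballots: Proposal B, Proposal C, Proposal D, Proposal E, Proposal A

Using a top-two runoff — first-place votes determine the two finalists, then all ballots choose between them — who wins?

Round 1 first-place votes: Proposal A 18, Proposal B 26, Proposal C 16, Proposal D 11, Proposal E 12. Proposal B and Proposal A advance.
Runoff: Proposal B is ranked above Proposal A on 37 ballots, Proposal A above Proposal B on 46.

Proposal A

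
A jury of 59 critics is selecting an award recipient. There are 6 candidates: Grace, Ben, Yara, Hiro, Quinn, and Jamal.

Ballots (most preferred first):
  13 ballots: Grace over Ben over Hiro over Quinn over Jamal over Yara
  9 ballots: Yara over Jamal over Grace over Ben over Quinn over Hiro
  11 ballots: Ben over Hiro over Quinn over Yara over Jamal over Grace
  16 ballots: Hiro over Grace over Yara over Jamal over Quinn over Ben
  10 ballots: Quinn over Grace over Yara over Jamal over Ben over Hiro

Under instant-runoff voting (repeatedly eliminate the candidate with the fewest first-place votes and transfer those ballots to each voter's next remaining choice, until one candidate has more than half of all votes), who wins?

Round 1: Grace 13, Ben 11, Yara 9, Hiro 16, Quinn 10, Jamal 0. Jamal eliminated.
Round 2: Grace 13, Ben 11, Yara 9, Hiro 16, Quinn 10. Yara eliminated.
Round 3: Grace 22, Ben 11, Hiro 16, Quinn 10. Quinn eliminated.
Round 4: Grace 32, Ben 11, Hiro 16. Grace has a majority (≥30).

Grace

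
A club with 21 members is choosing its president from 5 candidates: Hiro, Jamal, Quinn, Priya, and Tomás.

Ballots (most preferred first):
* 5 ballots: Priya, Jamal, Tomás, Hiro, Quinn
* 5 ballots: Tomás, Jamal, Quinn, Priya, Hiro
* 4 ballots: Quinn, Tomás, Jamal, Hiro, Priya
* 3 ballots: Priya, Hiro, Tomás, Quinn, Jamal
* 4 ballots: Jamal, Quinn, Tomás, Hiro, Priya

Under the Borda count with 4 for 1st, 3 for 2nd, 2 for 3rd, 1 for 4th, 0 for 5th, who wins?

Hiro: 5×1 + 5×0 + 4×1 + 3×3 + 4×1 = 22
Jamal: 5×3 + 5×3 + 4×2 + 3×0 + 4×4 = 54
Quinn: 5×0 + 5×2 + 4×4 + 3×1 + 4×3 = 41
Priya: 5×4 + 5×1 + 4×0 + 3×4 + 4×0 = 37
Tomás: 5×2 + 5×4 + 4×3 + 3×2 + 4×2 = 56

Tomás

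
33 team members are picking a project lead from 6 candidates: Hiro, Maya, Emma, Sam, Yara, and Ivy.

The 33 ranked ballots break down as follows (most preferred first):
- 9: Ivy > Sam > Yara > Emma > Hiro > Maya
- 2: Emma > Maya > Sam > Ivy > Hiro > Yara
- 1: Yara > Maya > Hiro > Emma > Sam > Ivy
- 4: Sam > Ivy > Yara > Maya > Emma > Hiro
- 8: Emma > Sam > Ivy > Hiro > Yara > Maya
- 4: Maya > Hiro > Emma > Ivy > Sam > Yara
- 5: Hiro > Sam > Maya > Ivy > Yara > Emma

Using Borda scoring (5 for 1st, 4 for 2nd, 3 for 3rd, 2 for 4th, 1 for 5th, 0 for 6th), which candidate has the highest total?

Sam

Hiro: 9×1 + 2×1 + 1×3 + 4×0 + 8×2 + 4×4 + 5×5 = 71
Maya: 9×0 + 2×4 + 1×4 + 4×2 + 8×0 + 4×5 + 5×3 = 55
Emma: 9×2 + 2×5 + 1×2 + 4×1 + 8×5 + 4×3 + 5×0 = 86
Sam: 9×4 + 2×3 + 1×1 + 4×5 + 8×4 + 4×1 + 5×4 = 119
Yara: 9×3 + 2×0 + 1×5 + 4×3 + 8×1 + 4×0 + 5×1 = 57
Ivy: 9×5 + 2×2 + 1×0 + 4×4 + 8×3 + 4×2 + 5×2 = 107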